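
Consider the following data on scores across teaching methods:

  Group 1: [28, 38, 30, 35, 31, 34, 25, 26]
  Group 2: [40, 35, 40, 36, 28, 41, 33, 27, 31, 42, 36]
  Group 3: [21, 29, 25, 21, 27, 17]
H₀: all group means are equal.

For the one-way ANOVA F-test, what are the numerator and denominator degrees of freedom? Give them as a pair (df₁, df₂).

degrees of freedom = [2, 22]

k = 3 groups, N = 25 total
df = (k−1, N−k) = (3−1, 25−3) = (2, 22)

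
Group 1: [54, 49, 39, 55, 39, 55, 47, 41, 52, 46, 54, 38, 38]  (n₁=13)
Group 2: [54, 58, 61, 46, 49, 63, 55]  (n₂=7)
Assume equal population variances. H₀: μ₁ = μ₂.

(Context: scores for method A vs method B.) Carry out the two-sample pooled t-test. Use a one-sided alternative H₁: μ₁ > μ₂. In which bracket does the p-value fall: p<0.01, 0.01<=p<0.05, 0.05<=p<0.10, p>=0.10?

x̄₁=46.692, s₁=6.957, n₁=13
x̄₂=55.143, s₂=6.149, n₂=7
s_p² = [12·6.957² + 6·6.149²]/18 = 44.8681
SE = √(s_p²·(1/13+1/7)) = 3.1402
t = (46.692−55.143)/3.1402 = -2.6910
df = 18
p-value (one-sided, H₁ greater) = 0.99253
→ bracket: p>=0.10

p-value bracket: p>=0.10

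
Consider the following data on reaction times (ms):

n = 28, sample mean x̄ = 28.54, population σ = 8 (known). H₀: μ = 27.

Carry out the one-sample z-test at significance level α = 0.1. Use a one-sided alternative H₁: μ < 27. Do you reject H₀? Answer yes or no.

SE = σ/√n = 8/√28 = 1.5119
z = (x̄−μ₀)/SE = (28.54−27)/1.5119 = 1.0186
p-value (one-sided, H₁ less) = 0.84581
At α=0.1: p ≥ α → fail to reject H₀

reject H₀: no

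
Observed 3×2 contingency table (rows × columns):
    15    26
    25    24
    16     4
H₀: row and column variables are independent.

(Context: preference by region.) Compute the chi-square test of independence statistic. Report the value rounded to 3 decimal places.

test statistic = 10.139

Row totals [41, 49, 20], col totals [56, 54], n=110
χ² = (15−20.87)²/20.87 + (26−20.13)²/20.13 + (25−24.95)²/24.95 + (24−24.05)²/24.05 + (16−10.18)²/10.18 + (4−9.82)²/9.82 = 10.1386
df = 2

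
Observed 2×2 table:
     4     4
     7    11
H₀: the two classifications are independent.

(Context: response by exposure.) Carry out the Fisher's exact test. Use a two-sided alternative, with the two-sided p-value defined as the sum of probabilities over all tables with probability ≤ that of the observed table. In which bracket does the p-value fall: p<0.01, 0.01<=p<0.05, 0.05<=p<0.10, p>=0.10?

p-value bracket: p>=0.10

Margins: r₁=8, r₂=18, c₁=11, c₂=15, n=26
p_obs = C(8,4)·C(18,7)/C(26,11); sum pmf over tables with pmf ≤ p_obs
p-value (two-sided) = 0.68284
→ bracket: p>=0.10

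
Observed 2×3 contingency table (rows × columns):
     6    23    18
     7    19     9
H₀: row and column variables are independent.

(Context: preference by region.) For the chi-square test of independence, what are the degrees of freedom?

df = (r−1)(c−1) = (2−1)·(3−1) = 2

degrees of freedom = 2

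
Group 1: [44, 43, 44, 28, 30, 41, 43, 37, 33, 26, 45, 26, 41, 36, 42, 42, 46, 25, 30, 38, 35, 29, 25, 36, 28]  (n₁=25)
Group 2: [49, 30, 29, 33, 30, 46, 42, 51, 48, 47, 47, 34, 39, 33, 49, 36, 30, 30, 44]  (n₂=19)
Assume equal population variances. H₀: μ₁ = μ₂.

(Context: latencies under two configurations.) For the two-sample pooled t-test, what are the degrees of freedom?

degrees of freedom = 42

df = n₁ + n₂ − 2 = 25 + 19 − 2 = 42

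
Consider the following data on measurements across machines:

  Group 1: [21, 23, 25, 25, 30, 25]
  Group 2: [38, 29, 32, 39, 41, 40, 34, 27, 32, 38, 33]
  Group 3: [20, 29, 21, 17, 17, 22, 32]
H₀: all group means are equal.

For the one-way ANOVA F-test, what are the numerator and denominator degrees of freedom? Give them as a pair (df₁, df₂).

k = 3 groups, N = 24 total
df = (k−1, N−k) = (3−1, 24−3) = (2, 21)

degrees of freedom = [2, 21]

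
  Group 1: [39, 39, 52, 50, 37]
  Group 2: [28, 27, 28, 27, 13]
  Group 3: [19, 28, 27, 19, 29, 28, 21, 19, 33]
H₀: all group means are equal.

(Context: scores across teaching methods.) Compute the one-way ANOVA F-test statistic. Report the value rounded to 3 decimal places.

test statistic = 17.386

Group means [43.40, 24.60, 24.78], grand mean 29.632
SSB = Σnᵢ(x̄ᵢ−x̄)² = 1286.465; SSW = ΣΣ(x−x̄ᵢ)² = 591.956
MSB = 1286.465/2 = 643.2327; MSW = 591.956/16 = 36.9972
F = MSB/MSW = 17.3860
df = (2, 16)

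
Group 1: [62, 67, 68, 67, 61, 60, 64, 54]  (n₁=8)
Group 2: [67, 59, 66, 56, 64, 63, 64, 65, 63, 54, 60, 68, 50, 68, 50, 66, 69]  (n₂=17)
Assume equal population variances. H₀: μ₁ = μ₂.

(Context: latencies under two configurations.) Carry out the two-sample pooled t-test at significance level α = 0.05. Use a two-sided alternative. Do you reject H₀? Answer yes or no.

reject H₀: no

x̄₁=62.875, s₁=4.673, n₁=8
x̄₂=61.882, s₂=6.112, n₂=17
s_p² = [7·4.673² + 16·6.112²]/23 = 32.6365
SE = √(s_p²·(1/8+1/17)) = 2.4494
t = (62.875−61.882)/2.4494 = 0.4053
df = 23
p-value (two-sided) = 0.68903
At α=0.05: p ≥ α → fail to reject H₀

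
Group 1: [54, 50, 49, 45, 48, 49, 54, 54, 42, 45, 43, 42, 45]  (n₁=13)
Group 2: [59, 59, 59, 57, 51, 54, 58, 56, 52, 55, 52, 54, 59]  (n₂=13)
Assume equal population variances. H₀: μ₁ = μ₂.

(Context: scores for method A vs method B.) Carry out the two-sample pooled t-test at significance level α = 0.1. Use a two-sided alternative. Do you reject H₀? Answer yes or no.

reject H₀: yes

x̄₁=47.692, s₁=4.442, n₁=13
x̄₂=55.769, s₂=2.976, n₂=13
s_p² = [12·4.442² + 12·2.976²]/24 = 14.2949
SE = √(s_p²·(1/13+1/13)) = 1.4830
t = (47.692−55.769)/1.4830 = -5.4464
df = 24
p-value (two-sided) = 0.00001
At α=0.1: p < α → reject H₀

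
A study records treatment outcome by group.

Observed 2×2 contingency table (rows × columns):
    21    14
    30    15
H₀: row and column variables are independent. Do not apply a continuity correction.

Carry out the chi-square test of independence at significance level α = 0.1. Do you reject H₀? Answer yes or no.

Row totals [35, 45], col totals [51, 29], n=80
χ² = (21−22.31)²/22.31 + (14−12.69)²/12.69 + (30−28.69)²/28.69 + (15−16.31)²/16.31 = 0.3786
df = 1
p-value (upper-tail) = 0.53834
At α=0.1: p ≥ α → fail to reject H₀

reject H₀: no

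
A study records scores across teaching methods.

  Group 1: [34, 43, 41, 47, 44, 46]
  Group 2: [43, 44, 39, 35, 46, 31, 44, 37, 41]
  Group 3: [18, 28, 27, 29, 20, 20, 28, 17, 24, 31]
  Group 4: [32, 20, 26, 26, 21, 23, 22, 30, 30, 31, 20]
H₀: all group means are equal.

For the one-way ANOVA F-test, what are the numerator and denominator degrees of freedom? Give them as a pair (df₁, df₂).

degrees of freedom = [3, 32]

k = 4 groups, N = 36 total
df = (k−1, N−k) = (4−1, 36−4) = (3, 32)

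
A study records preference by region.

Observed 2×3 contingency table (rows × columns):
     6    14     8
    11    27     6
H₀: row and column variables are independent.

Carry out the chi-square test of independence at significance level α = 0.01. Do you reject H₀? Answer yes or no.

reject H₀: no

Row totals [28, 44], col totals [17, 41, 14], n=72
χ² = (6−6.61)²/6.61 + (14−15.94)²/15.94 + (8−5.44)²/5.44 + (11−10.39)²/10.39 + (27−25.06)²/25.06 + (6−8.56)²/8.56 = 2.4434
df = 2
p-value (upper-tail) = 0.29473
At α=0.01: p ≥ α → fail to reject H₀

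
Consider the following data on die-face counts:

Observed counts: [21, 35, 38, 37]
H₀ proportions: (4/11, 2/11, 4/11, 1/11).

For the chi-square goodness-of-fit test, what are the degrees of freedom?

df = k − 1 = 4 − 1 = 3

degrees of freedom = 3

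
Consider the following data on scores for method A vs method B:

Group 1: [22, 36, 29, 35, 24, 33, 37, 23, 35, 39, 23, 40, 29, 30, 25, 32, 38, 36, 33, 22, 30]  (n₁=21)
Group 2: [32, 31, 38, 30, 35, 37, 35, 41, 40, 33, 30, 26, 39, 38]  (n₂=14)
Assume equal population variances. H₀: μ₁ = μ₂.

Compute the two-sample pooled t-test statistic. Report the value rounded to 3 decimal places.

test statistic = -1.954

x̄₁=31.000, s₁=5.941, n₁=21
x̄₂=34.643, s₂=4.448, n₂=14
s_p² = [20·5.941² + 13·4.448²]/33 = 29.1883
SE = √(s_p²·(1/21+1/14)) = 1.8641
t = (31.000−34.643)/1.8641 = -1.9542
df = 33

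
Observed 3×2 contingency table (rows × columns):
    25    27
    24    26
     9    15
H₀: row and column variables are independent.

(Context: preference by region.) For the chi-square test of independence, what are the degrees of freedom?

degrees of freedom = 2

df = (r−1)(c−1) = (3−1)·(2−1) = 2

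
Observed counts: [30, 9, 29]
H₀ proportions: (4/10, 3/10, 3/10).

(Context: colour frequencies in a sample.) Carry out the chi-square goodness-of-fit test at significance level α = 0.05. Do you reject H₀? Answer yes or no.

reject H₀: yes

n = 68; E_i = n·p_i = [27.20, 20.40, 20.40]
χ² = (30−27.20)²/27.20 + (9−20.40)²/20.40 + (29−20.40)²/20.40 = 10.2843
df = 2
p-value (upper-tail) = 0.00585
At α=0.05: p < α → reject H₀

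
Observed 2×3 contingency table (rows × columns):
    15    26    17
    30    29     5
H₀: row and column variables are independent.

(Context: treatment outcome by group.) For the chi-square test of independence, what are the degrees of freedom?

degrees of freedom = 2

df = (r−1)(c−1) = (2−1)·(3−1) = 2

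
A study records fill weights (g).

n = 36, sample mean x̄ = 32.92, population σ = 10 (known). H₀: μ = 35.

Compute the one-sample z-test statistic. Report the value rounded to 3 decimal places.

SE = σ/√n = 10/√36 = 1.6667
z = (x̄−μ₀)/SE = (32.92−35)/1.6667 = -1.2480

test statistic = -1.248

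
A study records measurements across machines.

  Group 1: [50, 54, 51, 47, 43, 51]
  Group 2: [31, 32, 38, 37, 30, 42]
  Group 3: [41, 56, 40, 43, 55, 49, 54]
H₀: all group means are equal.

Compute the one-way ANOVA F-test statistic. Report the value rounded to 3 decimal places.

Group means [49.33, 35.00, 48.29], grand mean 44.421
SSB = Σnᵢ(x̄ᵢ−x̄)² = 781.870; SSW = ΣΣ(x−x̄ᵢ)² = 472.762
MSB = 781.870/2 = 390.9348; MSW = 472.762/16 = 29.5476
F = MSB/MSW = 13.2307
df = (2, 16)

test statistic = 13.231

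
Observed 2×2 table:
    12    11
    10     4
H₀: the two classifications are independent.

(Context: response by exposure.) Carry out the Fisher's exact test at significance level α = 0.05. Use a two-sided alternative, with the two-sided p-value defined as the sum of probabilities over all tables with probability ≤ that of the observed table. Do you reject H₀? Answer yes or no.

Margins: r₁=23, r₂=14, c₁=22, c₂=15, n=37
p_obs = C(23,12)·C(14,10)/C(37,22); sum pmf over tables with pmf ≤ p_obs
p-value (two-sided) = 0.31364
At α=0.05: p ≥ α → fail to reject H₀

reject H₀: no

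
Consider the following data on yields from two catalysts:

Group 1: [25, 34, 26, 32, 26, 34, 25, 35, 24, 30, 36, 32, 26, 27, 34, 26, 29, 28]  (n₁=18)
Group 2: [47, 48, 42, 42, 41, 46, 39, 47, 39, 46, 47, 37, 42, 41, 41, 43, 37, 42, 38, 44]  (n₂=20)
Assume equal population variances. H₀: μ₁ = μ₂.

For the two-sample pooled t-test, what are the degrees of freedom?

degrees of freedom = 36

df = n₁ + n₂ − 2 = 18 + 20 − 2 = 36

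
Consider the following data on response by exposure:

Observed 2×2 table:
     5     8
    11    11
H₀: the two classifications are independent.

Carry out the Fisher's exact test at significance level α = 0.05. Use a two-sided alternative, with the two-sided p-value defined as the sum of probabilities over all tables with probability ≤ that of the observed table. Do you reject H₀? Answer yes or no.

reject H₀: no

Margins: r₁=13, r₂=22, c₁=16, c₂=19, n=35
p_obs = C(13,5)·C(22,11)/C(35,16); sum pmf over tables with pmf ≤ p_obs
p-value (two-sided) = 0.72668
At α=0.05: p ≥ α → fail to reject H₀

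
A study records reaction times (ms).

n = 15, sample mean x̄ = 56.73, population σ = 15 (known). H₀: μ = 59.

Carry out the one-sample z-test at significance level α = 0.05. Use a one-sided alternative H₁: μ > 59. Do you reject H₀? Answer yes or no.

reject H₀: no

SE = σ/√n = 15/√15 = 3.8730
z = (x̄−μ₀)/SE = (56.73−59)/3.8730 = -0.5861
p-value (one-sided, H₁ greater) = 0.72110
At α=0.05: p ≥ α → fail to reject H₀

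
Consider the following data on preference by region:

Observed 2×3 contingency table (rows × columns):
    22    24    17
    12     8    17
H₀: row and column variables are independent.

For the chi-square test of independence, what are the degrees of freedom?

degrees of freedom = 2

df = (r−1)(c−1) = (2−1)·(3−1) = 2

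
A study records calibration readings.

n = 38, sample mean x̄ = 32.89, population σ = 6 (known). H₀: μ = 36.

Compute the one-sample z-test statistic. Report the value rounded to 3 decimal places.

test statistic = -3.195

SE = σ/√n = 6/√38 = 0.9733
z = (x̄−μ₀)/SE = (32.89−36)/0.9733 = -3.1952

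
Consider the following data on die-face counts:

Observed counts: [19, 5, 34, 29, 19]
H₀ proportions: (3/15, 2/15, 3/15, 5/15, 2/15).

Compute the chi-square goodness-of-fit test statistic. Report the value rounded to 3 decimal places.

n = 106; E_i = n·p_i = [21.20, 14.13, 21.20, 35.33, 14.13]
χ² = (19−21.20)²/21.20 + (5−14.13)²/14.13 + (34−21.20)²/21.20 + (29−35.33)²/35.33 + (19−14.13)²/14.13 = 16.6698
df = 4

test statistic = 16.670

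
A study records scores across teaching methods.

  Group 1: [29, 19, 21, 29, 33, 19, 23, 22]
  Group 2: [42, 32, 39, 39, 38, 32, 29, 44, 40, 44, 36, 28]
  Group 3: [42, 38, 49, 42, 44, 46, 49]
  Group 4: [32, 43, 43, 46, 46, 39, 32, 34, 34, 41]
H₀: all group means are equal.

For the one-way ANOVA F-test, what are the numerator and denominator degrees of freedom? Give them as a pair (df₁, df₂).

k = 4 groups, N = 37 total
df = (k−1, N−k) = (4−1, 37−4) = (3, 33)

degrees of freedom = [3, 33]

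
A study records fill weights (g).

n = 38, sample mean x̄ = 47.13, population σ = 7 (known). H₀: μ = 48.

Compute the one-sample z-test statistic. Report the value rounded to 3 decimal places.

SE = σ/√n = 7/√38 = 1.1355
z = (x̄−μ₀)/SE = (47.13−48)/1.1355 = -0.7661

test statistic = -0.766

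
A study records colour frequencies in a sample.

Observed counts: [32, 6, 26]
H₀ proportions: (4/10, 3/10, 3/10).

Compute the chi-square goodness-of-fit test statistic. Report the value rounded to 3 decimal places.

n = 64; E_i = n·p_i = [25.60, 19.20, 19.20]
χ² = (32−25.60)²/25.60 + (6−19.20)²/19.20 + (26−19.20)²/19.20 = 13.0833
df = 2

test statistic = 13.083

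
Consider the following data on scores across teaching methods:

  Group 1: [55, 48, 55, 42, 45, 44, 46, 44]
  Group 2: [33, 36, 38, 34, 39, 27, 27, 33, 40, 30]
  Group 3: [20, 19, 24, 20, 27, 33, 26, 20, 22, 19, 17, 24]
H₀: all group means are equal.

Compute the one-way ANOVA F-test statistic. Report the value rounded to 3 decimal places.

Group means [47.38, 33.70, 22.58], grand mean 32.900
SSB = Σnᵢ(x̄ᵢ−x̄)² = 2959.808; SSW = ΣΣ(x−x̄ᵢ)² = 592.892
MSB = 2959.808/2 = 1479.9042; MSW = 592.892/27 = 21.9590
F = MSB/MSW = 67.3941
df = (2, 27)

test statistic = 67.394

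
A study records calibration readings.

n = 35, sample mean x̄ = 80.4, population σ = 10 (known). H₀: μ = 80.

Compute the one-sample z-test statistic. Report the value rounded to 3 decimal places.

test statistic = 0.237

SE = σ/√n = 10/√35 = 1.6903
z = (x̄−μ₀)/SE = (80.4−80)/1.6903 = 0.2366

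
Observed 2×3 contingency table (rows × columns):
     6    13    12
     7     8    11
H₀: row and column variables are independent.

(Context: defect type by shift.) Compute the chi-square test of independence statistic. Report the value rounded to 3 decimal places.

Row totals [31, 26], col totals [13, 21, 23], n=57
χ² = (6−7.07)²/7.07 + (13−11.42)²/11.42 + (12−12.51)²/12.51 + (7−5.93)²/5.93 + (8−9.58)²/9.58 + (11−10.49)²/10.49 = 0.8790
df = 2

test statistic = 0.879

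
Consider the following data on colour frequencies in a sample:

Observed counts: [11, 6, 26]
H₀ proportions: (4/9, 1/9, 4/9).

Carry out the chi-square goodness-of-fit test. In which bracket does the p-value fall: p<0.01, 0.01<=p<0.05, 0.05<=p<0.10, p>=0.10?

n = 43; E_i = n·p_i = [19.11, 4.78, 19.11]
χ² = (11−19.11)²/19.11 + (6−4.78)²/4.78 + (26−19.11)²/19.11 = 6.2384
df = 2
p-value (upper-tail) = 0.04419
→ bracket: 0.01<=p<0.05

p-value bracket: 0.01<=p<0.05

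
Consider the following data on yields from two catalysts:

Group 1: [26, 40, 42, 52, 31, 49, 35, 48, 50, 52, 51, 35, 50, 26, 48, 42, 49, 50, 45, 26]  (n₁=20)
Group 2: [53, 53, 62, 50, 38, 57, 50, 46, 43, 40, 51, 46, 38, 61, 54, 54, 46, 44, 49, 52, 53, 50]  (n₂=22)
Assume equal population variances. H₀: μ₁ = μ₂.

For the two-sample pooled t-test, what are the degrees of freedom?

degrees of freedom = 40

df = n₁ + n₂ − 2 = 20 + 22 − 2 = 40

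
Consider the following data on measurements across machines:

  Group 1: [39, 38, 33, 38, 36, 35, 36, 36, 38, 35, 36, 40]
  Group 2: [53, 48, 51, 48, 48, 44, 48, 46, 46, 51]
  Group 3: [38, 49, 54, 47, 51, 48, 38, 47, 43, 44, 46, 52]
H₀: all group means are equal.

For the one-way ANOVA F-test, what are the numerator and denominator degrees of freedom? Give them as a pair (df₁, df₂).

degrees of freedom = [2, 31]

k = 3 groups, N = 34 total
df = (k−1, N−k) = (3−1, 34−3) = (2, 31)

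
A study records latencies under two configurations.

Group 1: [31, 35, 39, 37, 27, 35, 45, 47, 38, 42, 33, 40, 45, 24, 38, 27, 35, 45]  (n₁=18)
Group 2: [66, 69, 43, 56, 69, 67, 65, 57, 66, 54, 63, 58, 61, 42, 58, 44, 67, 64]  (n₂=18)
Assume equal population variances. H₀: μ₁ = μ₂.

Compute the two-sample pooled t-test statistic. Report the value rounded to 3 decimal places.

x̄₁=36.833, s₁=6.706, n₁=18
x̄₂=59.389, s₂=8.793, n₂=18
s_p² = [17·6.706² + 17·8.793²]/34 = 61.1405
SE = √(s_p²·(1/18+1/18)) = 2.6064
t = (36.833−59.389)/2.6064 = -8.6539
df = 34

test statistic = -8.654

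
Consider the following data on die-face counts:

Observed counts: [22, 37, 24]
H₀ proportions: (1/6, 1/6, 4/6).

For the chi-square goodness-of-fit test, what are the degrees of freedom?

df = k − 1 = 3 − 1 = 2

degrees of freedom = 2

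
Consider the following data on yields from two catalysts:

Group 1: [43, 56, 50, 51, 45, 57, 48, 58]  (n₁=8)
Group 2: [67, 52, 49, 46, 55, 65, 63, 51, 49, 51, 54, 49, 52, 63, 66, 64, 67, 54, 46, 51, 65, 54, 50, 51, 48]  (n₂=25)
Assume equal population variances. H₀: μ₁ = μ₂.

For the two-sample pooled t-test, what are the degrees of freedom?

degrees of freedom = 31

df = n₁ + n₂ − 2 = 8 + 25 − 2 = 31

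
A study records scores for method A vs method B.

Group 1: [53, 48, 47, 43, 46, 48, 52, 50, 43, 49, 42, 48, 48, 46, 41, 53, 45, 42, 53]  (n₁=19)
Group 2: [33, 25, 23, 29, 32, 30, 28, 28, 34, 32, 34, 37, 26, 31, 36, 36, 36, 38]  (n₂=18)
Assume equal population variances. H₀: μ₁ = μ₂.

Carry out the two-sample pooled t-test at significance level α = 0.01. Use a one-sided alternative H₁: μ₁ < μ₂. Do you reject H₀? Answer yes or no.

x̄₁=47.211, s₁=3.896, n₁=19
x̄₂=31.556, s₂=4.382, n₂=18
s_p² = [18·3.896² + 17·4.382²]/35 = 17.1315
SE = √(s_p²·(1/19+1/18)) = 1.3614
t = (47.211−31.556)/1.3614 = 11.4992
df = 35
p-value (one-sided, H₁ less) = 1.00000
At α=0.01: p ≥ α → fail to reject H₀

reject H₀: no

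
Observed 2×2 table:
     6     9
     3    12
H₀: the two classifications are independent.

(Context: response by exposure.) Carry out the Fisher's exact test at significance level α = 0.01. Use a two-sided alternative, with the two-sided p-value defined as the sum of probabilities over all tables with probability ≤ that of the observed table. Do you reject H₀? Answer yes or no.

Margins: r₁=15, r₂=15, c₁=9, c₂=21, n=30
p_obs = C(15,6)·C(15,3)/C(30,9); sum pmf over tables with pmf ≤ p_obs
p-value (two-sided) = 0.42699
At α=0.01: p ≥ α → fail to reject H₀

reject H₀: no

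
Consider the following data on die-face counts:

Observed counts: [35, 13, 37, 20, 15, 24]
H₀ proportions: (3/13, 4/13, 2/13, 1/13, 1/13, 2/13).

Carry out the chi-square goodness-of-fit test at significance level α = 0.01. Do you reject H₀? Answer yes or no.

n = 144; E_i = n·p_i = [33.23, 44.31, 22.15, 11.08, 11.08, 22.15]
χ² = (35−33.23)²/33.23 + (13−44.31)²/44.31 + (37−22.15)²/22.15 + (20−11.08)²/11.08 + (15−11.08)²/11.08 + (24−22.15)²/22.15 = 40.8964
df = 5
p-value (upper-tail) = 0.00000
At α=0.01: p < α → reject H₀

reject H₀: yes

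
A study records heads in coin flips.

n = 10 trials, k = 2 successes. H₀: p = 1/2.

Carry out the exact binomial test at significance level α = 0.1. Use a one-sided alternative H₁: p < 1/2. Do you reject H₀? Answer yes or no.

reject H₀: yes

Exact binomial: n=10, k=2, p₀=1/2=0.5000
P(X≤2) from Σ C(n,i)·p₀^i·(1−p₀)^(n−i)
p-value (one-sided, H₁ less) = 0.05469
At α=0.1: p < α → reject H₀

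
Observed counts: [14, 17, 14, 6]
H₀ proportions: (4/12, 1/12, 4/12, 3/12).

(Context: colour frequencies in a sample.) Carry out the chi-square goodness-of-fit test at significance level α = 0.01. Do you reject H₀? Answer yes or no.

n = 51; E_i = n·p_i = [17.00, 4.25, 17.00, 12.75]
χ² = (14−17.00)²/17.00 + (17−4.25)²/4.25 + (14−17.00)²/17.00 + (6−12.75)²/12.75 = 42.8824
df = 3
p-value (upper-tail) = 0.00000
At α=0.01: p < α → reject H₀

reject H₀: yes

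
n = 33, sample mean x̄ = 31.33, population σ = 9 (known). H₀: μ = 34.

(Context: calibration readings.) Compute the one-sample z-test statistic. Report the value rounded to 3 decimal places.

SE = σ/√n = 9/√33 = 1.5667
z = (x̄−μ₀)/SE = (31.33−34)/1.5667 = -1.7042

test statistic = -1.704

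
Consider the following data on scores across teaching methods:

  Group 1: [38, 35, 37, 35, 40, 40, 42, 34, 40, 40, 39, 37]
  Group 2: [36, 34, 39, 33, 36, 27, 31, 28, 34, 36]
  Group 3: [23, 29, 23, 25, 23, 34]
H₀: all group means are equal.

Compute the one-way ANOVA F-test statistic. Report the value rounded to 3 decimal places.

test statistic = 23.951

Group means [38.08, 33.40, 26.17], grand mean 33.857
SSB = Σnᵢ(x̄ᵢ−x̄)² = 571.279; SSW = ΣΣ(x−x̄ᵢ)² = 298.150
MSB = 571.279/2 = 285.6393; MSW = 298.150/25 = 11.9260
F = MSB/MSW = 23.9510
df = (2, 25)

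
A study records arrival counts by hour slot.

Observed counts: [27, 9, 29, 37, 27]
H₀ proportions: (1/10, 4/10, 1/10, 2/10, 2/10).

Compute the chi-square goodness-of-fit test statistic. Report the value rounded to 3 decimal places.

n = 129; E_i = n·p_i = [12.90, 51.60, 12.90, 25.80, 25.80]
χ² = (27−12.90)²/12.90 + (9−51.60)²/51.60 + (29−12.90)²/12.90 + (37−25.80)²/25.80 + (27−25.80)²/25.80 = 75.5930
df = 4

test statistic = 75.593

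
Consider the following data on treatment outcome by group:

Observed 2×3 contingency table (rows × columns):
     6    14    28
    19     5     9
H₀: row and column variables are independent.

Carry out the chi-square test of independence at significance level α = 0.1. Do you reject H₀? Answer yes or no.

Row totals [48, 33], col totals [25, 19, 37], n=81
χ² = (6−14.81)²/14.81 + (14−11.26)²/11.26 + (28−21.93)²/21.93 + (19−10.19)²/10.19 + (5−7.74)²/7.74 + (9−15.07)²/15.07 = 18.6414
df = 2
p-value (upper-tail) = 0.00009
At α=0.1: p < α → reject H₀

reject H₀: yes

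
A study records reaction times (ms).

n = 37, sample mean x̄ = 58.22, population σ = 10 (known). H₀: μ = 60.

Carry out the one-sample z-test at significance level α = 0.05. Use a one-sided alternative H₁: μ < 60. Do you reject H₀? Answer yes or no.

SE = σ/√n = 10/√37 = 1.6440
z = (x̄−μ₀)/SE = (58.22−60)/1.6440 = -1.0827
p-value (one-sided, H₁ less) = 0.13946
At α=0.05: p ≥ α → fail to reject H₀

reject H₀: no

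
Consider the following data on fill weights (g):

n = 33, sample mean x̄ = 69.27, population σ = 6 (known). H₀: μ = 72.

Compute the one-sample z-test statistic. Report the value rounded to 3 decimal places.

SE = σ/√n = 6/√33 = 1.0445
z = (x̄−μ₀)/SE = (69.27−72)/1.0445 = -2.6138

test statistic = -2.614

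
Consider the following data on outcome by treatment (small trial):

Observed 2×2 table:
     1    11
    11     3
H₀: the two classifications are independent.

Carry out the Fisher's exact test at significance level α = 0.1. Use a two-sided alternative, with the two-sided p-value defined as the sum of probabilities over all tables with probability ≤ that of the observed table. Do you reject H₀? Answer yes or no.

Margins: r₁=12, r₂=14, c₁=12, c₂=14, n=26
p_obs = C(12,1)·C(14,11)/C(26,12); sum pmf over tables with pmf ≤ p_obs
p-value (two-sided) = 0.00048
At α=0.1: p < α → reject H₀

reject H₀: yes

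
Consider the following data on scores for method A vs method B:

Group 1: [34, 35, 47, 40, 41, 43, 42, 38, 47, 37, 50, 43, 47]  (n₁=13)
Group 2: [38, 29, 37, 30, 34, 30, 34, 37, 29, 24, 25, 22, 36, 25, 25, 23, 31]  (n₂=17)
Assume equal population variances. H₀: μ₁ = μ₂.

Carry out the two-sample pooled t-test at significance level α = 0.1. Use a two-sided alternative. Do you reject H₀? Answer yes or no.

x̄₁=41.846, s₁=4.997, n₁=13
x̄₂=29.941, s₂=5.344, n₂=17
s_p² = [12·4.997² + 16·5.344²]/28 = 27.0226
SE = √(s_p²·(1/13+1/17)) = 1.9153
t = (41.846−29.941)/1.9153 = 6.2158
df = 28
p-value (two-sided) = 0.00000
At α=0.1: p < α → reject H₀

reject H₀: yes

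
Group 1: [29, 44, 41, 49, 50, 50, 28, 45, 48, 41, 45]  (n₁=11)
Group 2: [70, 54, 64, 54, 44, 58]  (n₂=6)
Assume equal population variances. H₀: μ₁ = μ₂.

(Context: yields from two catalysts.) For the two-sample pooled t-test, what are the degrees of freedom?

df = n₁ + n₂ − 2 = 11 + 6 − 2 = 15

degrees of freedom = 15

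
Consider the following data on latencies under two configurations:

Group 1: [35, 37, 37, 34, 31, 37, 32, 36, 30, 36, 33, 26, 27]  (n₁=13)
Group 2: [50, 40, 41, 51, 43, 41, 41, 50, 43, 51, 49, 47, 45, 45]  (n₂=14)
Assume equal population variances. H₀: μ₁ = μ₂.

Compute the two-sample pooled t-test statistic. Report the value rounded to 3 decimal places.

x̄₁=33.154, s₁=3.760, n₁=13
x̄₂=45.500, s₂=4.109, n₂=14
s_p² = [12·3.760² + 13·4.109²]/25 = 15.5677
SE = √(s_p²·(1/13+1/14)) = 1.5197
t = (33.154−45.500)/1.5197 = -8.1241
df = 25

test statistic = -8.124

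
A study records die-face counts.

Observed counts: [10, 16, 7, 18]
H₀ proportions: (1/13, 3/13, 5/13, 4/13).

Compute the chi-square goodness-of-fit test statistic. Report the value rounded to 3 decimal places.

n = 51; E_i = n·p_i = [3.92, 11.77, 19.62, 15.69]
χ² = (10−3.92)²/3.92 + (16−11.77)²/11.77 + (7−19.62)²/19.62 + (18−15.69)²/15.69 = 19.3869
df = 3

test statistic = 19.387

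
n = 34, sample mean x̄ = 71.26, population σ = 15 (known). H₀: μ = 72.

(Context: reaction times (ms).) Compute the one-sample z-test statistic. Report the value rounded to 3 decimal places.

test statistic = -0.288

SE = σ/√n = 15/√34 = 2.5725
z = (x̄−μ₀)/SE = (71.26−72)/2.5725 = -0.2877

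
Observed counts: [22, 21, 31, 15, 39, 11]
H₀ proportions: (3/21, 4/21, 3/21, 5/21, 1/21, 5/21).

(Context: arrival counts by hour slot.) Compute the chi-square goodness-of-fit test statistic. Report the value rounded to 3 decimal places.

n = 139; E_i = n·p_i = [19.86, 26.48, 19.86, 33.10, 6.62, 33.10]
χ² = (22−19.86)²/19.86 + (21−26.48)²/26.48 + (31−19.86)²/19.86 + (15−33.10)²/33.10 + (39−6.62)²/6.62 + (11−33.10)²/33.10 = 190.6723
df = 5

test statistic = 190.672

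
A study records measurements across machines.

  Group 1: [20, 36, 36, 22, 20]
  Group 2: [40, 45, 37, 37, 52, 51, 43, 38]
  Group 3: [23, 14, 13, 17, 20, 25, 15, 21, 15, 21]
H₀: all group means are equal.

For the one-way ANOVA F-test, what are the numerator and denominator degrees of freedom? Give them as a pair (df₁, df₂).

k = 3 groups, N = 23 total
df = (k−1, N−k) = (3−1, 23−3) = (2, 20)

degrees of freedom = [2, 20]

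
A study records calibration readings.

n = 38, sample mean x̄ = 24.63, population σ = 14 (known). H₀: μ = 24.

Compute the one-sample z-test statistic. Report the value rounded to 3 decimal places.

test statistic = 0.277

SE = σ/√n = 14/√38 = 2.2711
z = (x̄−μ₀)/SE = (24.63−24)/2.2711 = 0.2774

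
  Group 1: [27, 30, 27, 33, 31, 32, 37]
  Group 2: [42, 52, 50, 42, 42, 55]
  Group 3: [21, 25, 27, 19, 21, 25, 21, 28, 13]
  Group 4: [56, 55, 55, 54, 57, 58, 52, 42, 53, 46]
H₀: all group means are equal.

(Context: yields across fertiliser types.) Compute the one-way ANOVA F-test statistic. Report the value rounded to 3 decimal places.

Group means [31.00, 47.17, 22.22, 52.80], grand mean 38.375
SSB = Σnᵢ(x̄ᵢ−x̄)² = 5273.511; SSW = ΣΣ(x−x̄ᵢ)² = 647.989
MSB = 5273.511/3 = 1757.8370; MSW = 647.989/28 = 23.1425
F = MSB/MSW = 75.9572
df = (3, 28)

test statistic = 75.957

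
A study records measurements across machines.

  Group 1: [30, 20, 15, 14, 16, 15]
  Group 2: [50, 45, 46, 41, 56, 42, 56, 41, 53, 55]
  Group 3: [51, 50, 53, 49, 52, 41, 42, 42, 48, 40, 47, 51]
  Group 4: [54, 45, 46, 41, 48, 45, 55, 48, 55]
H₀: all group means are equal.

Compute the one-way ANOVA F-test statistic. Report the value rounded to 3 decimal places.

Group means [18.33, 48.50, 47.17, 48.56], grand mean 43.189
SSB = Σnᵢ(x̄ᵢ−x̄)² = 4437.953; SSW = ΣΣ(x−x̄ᵢ)² = 979.722
MSB = 4437.953/3 = 1479.3178; MSW = 979.722/33 = 29.6886
F = MSB/MSW = 49.8279
df = (3, 33)

test statistic = 49.828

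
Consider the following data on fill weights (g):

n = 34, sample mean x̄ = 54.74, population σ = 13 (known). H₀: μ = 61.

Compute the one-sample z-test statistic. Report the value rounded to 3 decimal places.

test statistic = -2.808

SE = σ/√n = 13/√34 = 2.2295
z = (x̄−μ₀)/SE = (54.74−61)/2.2295 = -2.8078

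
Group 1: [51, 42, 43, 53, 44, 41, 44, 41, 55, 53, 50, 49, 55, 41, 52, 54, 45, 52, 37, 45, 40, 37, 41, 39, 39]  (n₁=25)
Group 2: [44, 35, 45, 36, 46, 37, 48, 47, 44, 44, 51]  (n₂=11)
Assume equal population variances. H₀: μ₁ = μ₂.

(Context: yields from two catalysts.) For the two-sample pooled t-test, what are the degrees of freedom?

degrees of freedom = 34

df = n₁ + n₂ − 2 = 25 + 11 − 2 = 34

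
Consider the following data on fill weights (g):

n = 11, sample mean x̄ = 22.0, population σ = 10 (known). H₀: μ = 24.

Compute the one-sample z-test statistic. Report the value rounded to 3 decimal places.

test statistic = -0.663

SE = σ/√n = 10/√11 = 3.0151
z = (x̄−μ₀)/SE = (22.0−24)/3.0151 = -0.6633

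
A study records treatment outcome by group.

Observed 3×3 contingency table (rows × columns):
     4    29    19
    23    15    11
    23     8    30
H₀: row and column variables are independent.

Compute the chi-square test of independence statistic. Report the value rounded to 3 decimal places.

test statistic = 35.280

Row totals [52, 49, 61], col totals [50, 52, 60], n=162
χ² = (4−16.05)²/16.05 + (29−16.69)²/16.69 + (19−19.26)²/19.26 + (23−15.12)²/15.12 + (15−15.73)²/15.73 + (11−18.15)²/18.15 + (23−18.83)²/18.83 + (8−19.58)²/19.58 + (30−22.59)²/22.59 = 35.2803
df = 4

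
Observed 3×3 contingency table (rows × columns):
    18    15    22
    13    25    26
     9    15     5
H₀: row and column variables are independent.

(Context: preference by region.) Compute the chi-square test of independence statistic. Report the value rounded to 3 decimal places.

test statistic = 8.542

Row totals [55, 64, 29], col totals [40, 55, 53], n=148
χ² = (18−14.86)²/14.86 + (15−20.44)²/20.44 + (22−19.70)²/19.70 + (13−17.30)²/17.30 + (25−23.78)²/23.78 + (26−22.92)²/22.92 + (9−7.84)²/7.84 + (15−10.78)²/10.78 + (5−10.39)²/10.39 = 8.5417
df = 4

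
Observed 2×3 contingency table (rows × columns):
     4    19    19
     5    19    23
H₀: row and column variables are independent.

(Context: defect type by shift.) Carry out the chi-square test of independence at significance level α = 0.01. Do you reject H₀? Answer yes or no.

Row totals [42, 47], col totals [9, 38, 42], n=89
χ² = (4−4.25)²/4.25 + (19−17.93)²/17.93 + (19−19.82)²/19.82 + (5−4.75)²/4.75 + (19−20.07)²/20.07 + (23−22.18)²/22.18 = 0.2118
df = 2
p-value (upper-tail) = 0.89950
At α=0.01: p ≥ α → fail to reject H₀

reject H₀: no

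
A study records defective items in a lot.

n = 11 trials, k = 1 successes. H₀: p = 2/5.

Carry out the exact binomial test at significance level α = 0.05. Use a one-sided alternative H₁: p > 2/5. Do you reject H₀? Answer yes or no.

reject H₀: no

Exact binomial: n=11, k=1, p₀=2/5=0.4000
P(X≥1) from Σ C(n,i)·p₀^i·(1−p₀)^(n−i)
p-value (one-sided, H₁ greater) = 0.99637
At α=0.05: p ≥ α → fail to reject H₀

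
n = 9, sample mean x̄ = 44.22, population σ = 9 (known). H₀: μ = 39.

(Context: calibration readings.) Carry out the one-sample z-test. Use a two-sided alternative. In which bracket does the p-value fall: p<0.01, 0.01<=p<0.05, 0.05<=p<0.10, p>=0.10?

SE = σ/√n = 9/√9 = 3.0000
z = (x̄−μ₀)/SE = (44.22−39)/3.0000 = 1.7400
p-value (two-sided) = 0.08186
→ bracket: 0.05<=p<0.10

p-value bracket: 0.05<=p<0.10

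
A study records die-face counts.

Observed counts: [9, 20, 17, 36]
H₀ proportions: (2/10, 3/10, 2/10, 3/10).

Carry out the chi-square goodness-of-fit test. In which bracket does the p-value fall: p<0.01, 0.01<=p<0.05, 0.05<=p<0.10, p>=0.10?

p-value bracket: 0.01<=p<0.05

n = 82; E_i = n·p_i = [16.40, 24.60, 16.40, 24.60]
χ² = (9−16.40)²/16.40 + (20−24.60)²/24.60 + (17−16.40)²/16.40 + (36−24.60)²/24.60 = 9.5041
df = 3
p-value (upper-tail) = 0.02329
→ bracket: 0.01<=p<0.05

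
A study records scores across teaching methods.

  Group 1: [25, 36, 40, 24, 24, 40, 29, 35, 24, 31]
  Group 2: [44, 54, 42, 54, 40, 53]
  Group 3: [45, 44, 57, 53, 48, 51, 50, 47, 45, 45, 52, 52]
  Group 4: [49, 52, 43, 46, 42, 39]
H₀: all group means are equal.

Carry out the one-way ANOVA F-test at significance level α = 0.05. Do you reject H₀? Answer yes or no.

reject H₀: yes

Group means [30.80, 47.83, 49.08, 45.17], grand mean 42.794
SSB = Σnᵢ(x̄ᵢ−x̄)² = 2099.375; SSW = ΣΣ(x−x̄ᵢ)² = 898.183
MSB = 2099.375/3 = 699.7918; MSW = 898.183/30 = 29.9394
F = MSB/MSW = 23.3736
df = (3, 30)
p-value (upper-tail) = 0.00000
At α=0.05: p < α → reject H₀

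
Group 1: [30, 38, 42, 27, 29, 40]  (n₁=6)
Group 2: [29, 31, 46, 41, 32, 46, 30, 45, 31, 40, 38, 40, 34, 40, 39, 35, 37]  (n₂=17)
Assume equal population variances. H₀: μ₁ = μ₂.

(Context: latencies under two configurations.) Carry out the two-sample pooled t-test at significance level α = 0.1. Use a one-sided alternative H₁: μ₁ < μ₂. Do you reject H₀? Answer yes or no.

reject H₀: no

x̄₁=34.333, s₁=6.408, n₁=6
x̄₂=37.294, s₂=5.565, n₂=17
s_p² = [5·6.408² + 16·5.565²]/21 = 33.3744
SE = √(s_p²·(1/6+1/17)) = 2.7433
t = (34.333−37.294)/2.7433 = -1.0793
df = 21
p-value (one-sided, H₁ less) = 0.14635
At α=0.1: p ≥ α → fail to reject H₀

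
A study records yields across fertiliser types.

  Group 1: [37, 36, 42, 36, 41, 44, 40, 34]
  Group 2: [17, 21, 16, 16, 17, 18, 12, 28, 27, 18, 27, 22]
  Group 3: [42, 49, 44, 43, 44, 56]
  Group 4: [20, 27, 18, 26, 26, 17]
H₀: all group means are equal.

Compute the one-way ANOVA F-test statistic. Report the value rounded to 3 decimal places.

Group means [38.75, 19.92, 46.33, 22.33], grand mean 30.031
SSB = Σnᵢ(x̄ᵢ−x̄)² = 3785.885; SSW = ΣΣ(x−x̄ᵢ)² = 617.083
MSB = 3785.885/3 = 1261.9618; MSW = 617.083/28 = 22.0387
F = MSB/MSW = 57.2612
df = (3, 28)

test statistic = 57.261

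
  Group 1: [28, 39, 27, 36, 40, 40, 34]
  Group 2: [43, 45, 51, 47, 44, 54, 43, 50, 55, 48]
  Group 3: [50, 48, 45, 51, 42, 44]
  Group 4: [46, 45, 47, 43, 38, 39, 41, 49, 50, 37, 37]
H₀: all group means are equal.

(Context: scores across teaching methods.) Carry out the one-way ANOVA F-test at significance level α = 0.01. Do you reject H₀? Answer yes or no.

reject H₀: yes

Group means [34.86, 48.00, 46.67, 42.91], grand mean 43.412
SSB = Σnᵢ(x̄ᵢ−x̄)² = 789.136; SSW = ΣΣ(x−x̄ᵢ)² = 649.100
MSB = 789.136/3 = 263.0452; MSW = 649.100/30 = 21.6367
F = MSB/MSW = 12.1574
df = (3, 30)
p-value (upper-tail) = 0.00002
At α=0.01: p < α → reject H₀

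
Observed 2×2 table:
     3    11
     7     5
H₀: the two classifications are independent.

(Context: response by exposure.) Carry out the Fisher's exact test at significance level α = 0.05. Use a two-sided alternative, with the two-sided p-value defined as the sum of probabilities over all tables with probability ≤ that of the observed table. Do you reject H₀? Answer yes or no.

reject H₀: no

Margins: r₁=14, r₂=12, c₁=10, c₂=16, n=26
p_obs = C(14,3)·C(12,7)/C(26,10); sum pmf over tables with pmf ≤ p_obs
p-value (two-sided) = 0.10537
At α=0.05: p ≥ α → fail to reject H₀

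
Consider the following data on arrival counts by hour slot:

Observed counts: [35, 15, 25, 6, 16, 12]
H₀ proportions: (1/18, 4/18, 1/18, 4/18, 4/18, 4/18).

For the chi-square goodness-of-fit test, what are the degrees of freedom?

degrees of freedom = 5

df = k − 1 = 6 − 1 = 5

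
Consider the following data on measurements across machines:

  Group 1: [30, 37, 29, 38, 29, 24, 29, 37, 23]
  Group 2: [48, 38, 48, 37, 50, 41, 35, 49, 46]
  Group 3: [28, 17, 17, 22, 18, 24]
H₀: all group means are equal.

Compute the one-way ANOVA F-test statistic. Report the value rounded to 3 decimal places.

Group means [30.67, 43.56, 21.00], grand mean 33.083
SSB = Σnᵢ(x̄ᵢ−x̄)² = 1915.611; SSW = ΣΣ(x−x̄ᵢ)² = 616.222
MSB = 1915.611/2 = 957.8056; MSW = 616.222/21 = 29.3439
F = MSB/MSW = 32.6407
df = (2, 21)

test statistic = 32.641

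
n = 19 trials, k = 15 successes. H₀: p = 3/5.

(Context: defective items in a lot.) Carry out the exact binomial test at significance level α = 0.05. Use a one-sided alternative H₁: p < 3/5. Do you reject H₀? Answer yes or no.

Exact binomial: n=19, k=15, p₀=3/5=0.6000
P(X≤15) from Σ C(n,i)·p₀^i·(1−p₀)^(n−i)
p-value (one-sided, H₁ less) = 0.97704
At α=0.05: p ≥ α → fail to reject H₀

reject H₀: no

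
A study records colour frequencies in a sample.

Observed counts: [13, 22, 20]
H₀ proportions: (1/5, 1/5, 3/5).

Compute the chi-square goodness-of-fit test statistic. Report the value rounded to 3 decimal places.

n = 55; E_i = n·p_i = [11.00, 11.00, 33.00]
χ² = (13−11.00)²/11.00 + (22−11.00)²/11.00 + (20−33.00)²/33.00 = 16.4848
df = 2

test statistic = 16.485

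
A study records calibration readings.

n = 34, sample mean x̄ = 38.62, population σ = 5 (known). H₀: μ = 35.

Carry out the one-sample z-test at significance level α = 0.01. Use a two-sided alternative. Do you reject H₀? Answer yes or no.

reject H₀: yes

SE = σ/√n = 5/√34 = 0.8575
z = (x̄−μ₀)/SE = (38.62−35)/0.8575 = 4.2216
p-value (two-sided) = 0.00002
At α=0.01: p < α → reject H₀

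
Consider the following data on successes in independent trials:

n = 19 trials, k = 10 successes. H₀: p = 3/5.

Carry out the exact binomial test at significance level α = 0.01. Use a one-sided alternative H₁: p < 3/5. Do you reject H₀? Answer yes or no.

Exact binomial: n=19, k=10, p₀=3/5=0.6000
P(X≤10) from Σ C(n,i)·p₀^i·(1−p₀)^(n−i)
p-value (one-sided, H₁ less) = 0.33252
At α=0.01: p ≥ α → fail to reject H₀

reject H₀: no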